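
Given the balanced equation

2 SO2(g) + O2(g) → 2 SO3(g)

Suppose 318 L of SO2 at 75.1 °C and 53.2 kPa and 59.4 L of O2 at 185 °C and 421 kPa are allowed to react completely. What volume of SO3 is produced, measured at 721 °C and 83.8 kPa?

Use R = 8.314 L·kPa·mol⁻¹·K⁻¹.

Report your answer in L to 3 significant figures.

576 L

n(SO2) = PV/RT = (53.2 × 318) / (8.314 × 348.25) = 5.843 mol
n(O2) = PV/RT = (421 × 59.4) / (8.314 × 458.15) = 6.565 mol
For 5.843 mol SO2, stoichiometry requires (1/2) × 5.843 = 2.921 mol O2; 6.565 mol is available, so SO2 is limiting.
n(SO3) = (2/2) × 5.843 = 5.843 mol
V(SO3) = nRT/P = 5.843 × 8.314 × 994.15 / 83.8 = 576.3 L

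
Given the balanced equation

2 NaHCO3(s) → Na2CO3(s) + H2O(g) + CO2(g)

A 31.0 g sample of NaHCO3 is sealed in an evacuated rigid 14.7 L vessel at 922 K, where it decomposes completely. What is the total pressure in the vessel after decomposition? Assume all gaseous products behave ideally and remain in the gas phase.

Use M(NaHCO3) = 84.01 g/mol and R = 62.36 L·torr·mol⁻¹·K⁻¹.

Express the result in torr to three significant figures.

n(NaHCO3) = 31.0 / 84.01 = 0.3690 mol
n(gas produced) = (2/2) × 0.3690 = 0.3690 mol
P = nRT/V = 0.3690 × 62.36 × 922 / 14.7 = 1443 torr

1440 torr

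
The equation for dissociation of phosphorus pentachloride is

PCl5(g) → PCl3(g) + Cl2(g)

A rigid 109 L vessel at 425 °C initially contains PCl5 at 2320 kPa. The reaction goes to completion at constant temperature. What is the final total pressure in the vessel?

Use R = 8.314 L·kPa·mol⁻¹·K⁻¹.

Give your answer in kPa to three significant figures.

At constant T and V, P ∝ n(gas): 1 mol gas → 2 mol gas.
P_final = (2/1) × 2320 = 4640 kPa

4640 kPa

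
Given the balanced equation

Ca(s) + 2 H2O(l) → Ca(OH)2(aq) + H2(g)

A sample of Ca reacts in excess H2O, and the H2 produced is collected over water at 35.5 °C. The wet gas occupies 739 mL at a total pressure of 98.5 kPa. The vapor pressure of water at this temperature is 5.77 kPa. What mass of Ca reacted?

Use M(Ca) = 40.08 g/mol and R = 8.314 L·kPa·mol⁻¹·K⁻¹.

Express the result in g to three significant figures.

1.07 g

P(H2) = 98.5 − 5.77 = 92.73 kPa
n(H2) = PV/RT = (92.73 × 0.7390) / (8.314 × 308.65) = 0.02670 mol
n(Ca) = (1/1) × 0.02670 = 0.02670 mol
m(Ca) = 0.02670 × 40.08 = 1.070 g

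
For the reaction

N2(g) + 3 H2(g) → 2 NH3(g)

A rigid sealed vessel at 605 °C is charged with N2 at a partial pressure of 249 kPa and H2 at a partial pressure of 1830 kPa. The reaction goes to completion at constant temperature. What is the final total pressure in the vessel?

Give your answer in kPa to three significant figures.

Because the vessel is rigid and T is held at 605 °C, work the stoichiometry in partial pressures (P_i = n_iRT/V).
P(H2) required for 249 kPa of N2 = (3/1) × 249 = 747.0 kPa; available 1830 kPa, so N2 is limiting.
P(H2) remaining = 1830 − (3/1) × 249 = 1083 kPa
P(gaseous products) = (2)/1 × 249 = 498.0 kPa
P_total at 605 °C = 1083 + 498.0 = 1581 kPa

1580 kPa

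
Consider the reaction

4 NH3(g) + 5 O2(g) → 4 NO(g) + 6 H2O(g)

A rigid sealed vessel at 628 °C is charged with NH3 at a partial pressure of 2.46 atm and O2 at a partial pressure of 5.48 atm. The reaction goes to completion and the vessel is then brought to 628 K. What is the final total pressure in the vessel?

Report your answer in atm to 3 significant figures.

Because the vessel is rigid and T is held at 628 °C, work the stoichiometry in partial pressures (P_i = n_iRT/V).
P(O2) required for 2.46 atm of NH3 = (5/4) × 2.46 = 3.075 atm; available 5.48 atm, so NH3 is limiting.
P(O2) remaining = 5.48 − (5/4) × 2.46 = 2.405 atm
P(gaseous products) = (4+6)/4 × 2.46 = 6.150 atm
P_total at 628 °C = 2.405 + 6.150 = 8.555 atm
Scaling to 628 K: P = 8.555 × 628/901.15 = 5.962 atm

5.96 atm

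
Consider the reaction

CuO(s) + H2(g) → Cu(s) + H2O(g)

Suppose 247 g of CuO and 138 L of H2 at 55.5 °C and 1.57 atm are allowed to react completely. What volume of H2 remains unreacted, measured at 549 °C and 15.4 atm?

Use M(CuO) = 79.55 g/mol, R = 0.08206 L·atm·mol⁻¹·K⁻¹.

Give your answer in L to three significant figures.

21.6 L

n(CuO) = 247 / 79.55 = 3.105 mol
n(H2) = PV/RT = (1.57 × 138) / (0.08206 × 328.65) = 8.034 mol
For 3.105 mol CuO, stoichiometry requires (1/1) × 3.105 = 3.105 mol H2; 8.034 mol is available, so CuO is limiting.
n(H2) consumed = (1/1) × 3.105 = 3.105 mol; remaining = 8.034 − 3.105 = 4.929 mol
V(H2) = nRT/P = 4.929 × 0.08206 × 822.15 / 15.4 = 21.59 L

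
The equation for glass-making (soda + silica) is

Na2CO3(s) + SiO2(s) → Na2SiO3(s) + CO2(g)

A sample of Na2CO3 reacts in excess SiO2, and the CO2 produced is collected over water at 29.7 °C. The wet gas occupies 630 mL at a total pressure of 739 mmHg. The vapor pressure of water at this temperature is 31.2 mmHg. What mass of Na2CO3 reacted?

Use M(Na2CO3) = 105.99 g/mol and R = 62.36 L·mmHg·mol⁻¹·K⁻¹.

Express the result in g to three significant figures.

2.50 g

P(CO2) = 739 − 31.2 = 707.8 mmHg
n(CO2) = PV/RT = (707.8 × 0.6300) / (62.36 × 302.85) = 0.02361 mol
n(Na2CO3) = (1/1) × 0.02361 = 0.02361 mol
m(Na2CO3) = 0.02361 × 105.99 = 2.502 g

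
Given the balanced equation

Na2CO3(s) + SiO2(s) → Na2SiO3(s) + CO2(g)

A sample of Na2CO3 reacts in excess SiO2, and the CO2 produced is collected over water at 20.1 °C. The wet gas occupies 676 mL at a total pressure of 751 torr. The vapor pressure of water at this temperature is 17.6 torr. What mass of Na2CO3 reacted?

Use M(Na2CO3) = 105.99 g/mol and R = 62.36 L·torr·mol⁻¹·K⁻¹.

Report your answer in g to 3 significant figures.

P(CO2) = 751 − 17.6 = 733.4 torr
n(CO2) = PV/RT = (733.4 × 0.6760) / (62.36 × 293.25) = 0.02711 mol
n(Na2CO3) = (1/1) × 0.02711 = 0.02711 mol
m(Na2CO3) = 0.02711 × 105.99 = 2.873 g

2.87 g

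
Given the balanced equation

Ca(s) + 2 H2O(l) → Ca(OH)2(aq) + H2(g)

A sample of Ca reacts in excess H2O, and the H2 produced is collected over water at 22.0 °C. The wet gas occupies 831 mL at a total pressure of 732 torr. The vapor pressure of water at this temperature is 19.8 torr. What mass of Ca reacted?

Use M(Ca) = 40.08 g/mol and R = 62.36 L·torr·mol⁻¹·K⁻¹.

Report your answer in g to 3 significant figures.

1.29 g

P(H2) = 732 − 19.8 = 712.2 torr
n(H2) = PV/RT = (712.2 × 0.8310) / (62.36 × 295.15) = 0.03216 mol
n(Ca) = (1/1) × 0.03216 = 0.03216 mol
m(Ca) = 0.03216 × 40.08 = 1.289 g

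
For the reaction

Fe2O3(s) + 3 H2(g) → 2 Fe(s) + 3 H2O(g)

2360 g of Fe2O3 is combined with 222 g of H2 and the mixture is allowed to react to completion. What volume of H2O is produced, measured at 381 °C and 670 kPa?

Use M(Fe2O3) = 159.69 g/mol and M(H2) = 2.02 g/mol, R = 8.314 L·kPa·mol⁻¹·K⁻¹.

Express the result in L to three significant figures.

360 L

n(Fe2O3) = 2360 / 159.69 = 14.78 mol
n(H2) = 222 / 2.02 = 109.9 mol
For 14.78 mol Fe2O3, stoichiometry requires (3/1) × 14.78 = 44.34 mol H2; 109.9 mol is available, so Fe2O3 is limiting.
n(H2O) = (3/1) × 14.78 = 44.34 mol
V(H2O) = nRT/P = 44.34 × 8.314 × 654.15 / 670 = 359.9 L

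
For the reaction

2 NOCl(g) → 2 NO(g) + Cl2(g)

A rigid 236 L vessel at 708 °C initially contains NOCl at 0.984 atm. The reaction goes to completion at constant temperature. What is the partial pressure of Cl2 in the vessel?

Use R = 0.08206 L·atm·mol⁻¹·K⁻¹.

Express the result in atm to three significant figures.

0.492 atm

n(NOCl)₀ = PV/RT = (0.984 × 236) / (0.08206 × 981.15) = 2.884 mol
n(Cl2) = (1/2) × 2.884 = 1.442 mol
P(Cl2) = nRT/V = 1.442 × 0.08206 × 981.15 / 236 = 0.4919 atm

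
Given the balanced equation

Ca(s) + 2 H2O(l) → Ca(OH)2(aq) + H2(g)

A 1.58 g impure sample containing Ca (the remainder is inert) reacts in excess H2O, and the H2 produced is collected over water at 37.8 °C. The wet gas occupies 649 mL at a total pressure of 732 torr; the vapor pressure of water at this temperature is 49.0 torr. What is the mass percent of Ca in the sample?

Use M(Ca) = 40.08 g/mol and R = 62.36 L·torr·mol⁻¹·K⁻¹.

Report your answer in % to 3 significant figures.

58.0 %

P(H2) = 732 − 49.0 = 683.0 torr
n(H2) = PV/RT = (683.0 × 0.6490) / (62.36 × 310.95) = 0.02286 mol
n(Ca) = (1/1) × 0.02286 = 0.02286 mol
m(Ca) = 0.02286 × 40.08 = 0.9162 g
%Ca = 0.9162 / 1.58 × 100 = 57.99%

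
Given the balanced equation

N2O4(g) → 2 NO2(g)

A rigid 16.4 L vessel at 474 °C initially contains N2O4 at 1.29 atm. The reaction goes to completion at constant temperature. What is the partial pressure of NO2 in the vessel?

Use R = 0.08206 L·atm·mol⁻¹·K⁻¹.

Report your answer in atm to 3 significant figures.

2.58 atm

n(N2O4)₀ = PV/RT = (1.29 × 16.4) / (0.08206 × 747.15) = 0.3451 mol
n(NO2) = (2/1) × 0.3451 = 0.6902 mol
P(NO2) = nRT/V = 0.6902 × 0.08206 × 747.15 / 16.4 = 2.580 atm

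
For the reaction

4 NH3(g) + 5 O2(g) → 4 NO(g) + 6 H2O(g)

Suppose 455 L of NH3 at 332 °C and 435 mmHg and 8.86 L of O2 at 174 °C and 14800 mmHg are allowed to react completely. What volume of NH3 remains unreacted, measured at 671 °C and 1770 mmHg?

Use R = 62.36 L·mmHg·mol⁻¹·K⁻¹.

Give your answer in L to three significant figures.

49.3 L

n(NH3) = PV/RT = (435 × 455) / (62.36 × 605.15) = 5.245 mol
n(O2) = PV/RT = (14800 × 8.86) / (62.36 × 447.15) = 4.703 mol
For 5.245 mol NH3, stoichiometry requires (5/4) × 5.245 = 6.556 mol O2; 4.703 mol is available, so O2 is limiting.
n(NH3) consumed = (4/5) × 4.703 = 3.762 mol; remaining = 5.245 − 3.762 = 1.483 mol
V(NH3) = nRT/P = 1.483 × 62.36 × 944.15 / 1770 = 49.33 L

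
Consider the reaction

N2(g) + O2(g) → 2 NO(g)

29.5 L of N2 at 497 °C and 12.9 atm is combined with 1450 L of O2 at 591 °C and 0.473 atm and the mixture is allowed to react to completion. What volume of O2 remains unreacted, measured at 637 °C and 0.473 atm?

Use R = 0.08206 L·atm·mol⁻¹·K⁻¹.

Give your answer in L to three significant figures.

n(N2) = PV/RT = (12.9 × 29.5) / (0.08206 × 770.15) = 6.022 mol
n(O2) = PV/RT = (0.473 × 1450) / (0.08206 × 864.15) = 9.672 mol
For 6.022 mol N2, stoichiometry requires (1/1) × 6.022 = 6.022 mol O2; 9.672 mol is available, so N2 is limiting.
n(O2) consumed = (1/1) × 6.022 = 6.022 mol; remaining = 9.672 − 6.022 = 3.650 mol
V(O2) = nRT/P = 3.650 × 0.08206 × 910.15 / 0.473 = 576.3 L

576 L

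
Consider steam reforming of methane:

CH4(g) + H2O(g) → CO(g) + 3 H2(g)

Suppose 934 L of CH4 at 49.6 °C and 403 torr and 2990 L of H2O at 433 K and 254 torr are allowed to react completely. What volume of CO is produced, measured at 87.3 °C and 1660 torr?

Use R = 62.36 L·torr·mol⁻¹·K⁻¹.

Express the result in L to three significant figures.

n(CH4) = PV/RT = (403 × 934) / (62.36 × 322.75) = 18.70 mol
n(H2O) = PV/RT = (254 × 2990) / (62.36 × 433) = 28.13 mol
For 18.70 mol CH4, stoichiometry requires (1/1) × 18.70 = 18.70 mol H2O; 28.13 mol is available, so CH4 is limiting.
n(CO) = (1/1) × 18.70 = 18.70 mol
V(CO) = nRT/P = 18.70 × 62.36 × 360.45 / 1660 = 253.2 L

253 L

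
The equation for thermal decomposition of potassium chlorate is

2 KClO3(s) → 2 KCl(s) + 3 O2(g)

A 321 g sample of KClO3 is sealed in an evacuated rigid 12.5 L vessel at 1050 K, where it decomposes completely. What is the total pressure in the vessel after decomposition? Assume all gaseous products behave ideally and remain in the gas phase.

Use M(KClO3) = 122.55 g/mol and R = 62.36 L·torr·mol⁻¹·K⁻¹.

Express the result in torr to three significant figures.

n(KClO3) = 321 / 122.55 = 2.619 mol
n(gas produced) = (3/2) × 2.619 = 3.929 mol
P = nRT/V = 3.929 × 62.36 × 1050 / 12.5 = 20580 torr

20600 torr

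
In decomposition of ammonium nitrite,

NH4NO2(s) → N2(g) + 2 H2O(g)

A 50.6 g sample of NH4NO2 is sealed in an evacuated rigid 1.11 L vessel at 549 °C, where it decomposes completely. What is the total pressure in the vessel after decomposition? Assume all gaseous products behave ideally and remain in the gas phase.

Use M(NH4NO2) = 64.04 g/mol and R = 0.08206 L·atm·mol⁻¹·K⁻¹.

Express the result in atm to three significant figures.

144 atm

n(NH4NO2) = 50.6 / 64.04 = 0.7901 mol
n(gas produced) = (3/1) × 0.7901 = 2.370 mol
P = nRT/V = 2.370 × 0.08206 × 822.15 / 1.11 = 144.0 atm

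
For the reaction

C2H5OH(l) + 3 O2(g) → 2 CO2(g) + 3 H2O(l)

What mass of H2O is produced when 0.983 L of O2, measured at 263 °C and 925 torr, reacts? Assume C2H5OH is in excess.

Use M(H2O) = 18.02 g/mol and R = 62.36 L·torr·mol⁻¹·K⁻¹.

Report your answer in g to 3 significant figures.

n(O2) = PV/RT = (925 × 0.983) / (62.36 × 536.15) = 0.02720 mol
n(H2O) = (3/3) × 0.02720 = 0.02720 mol
m(H2O) = 0.02720 × 18.02 = 0.4901 g

0.490 g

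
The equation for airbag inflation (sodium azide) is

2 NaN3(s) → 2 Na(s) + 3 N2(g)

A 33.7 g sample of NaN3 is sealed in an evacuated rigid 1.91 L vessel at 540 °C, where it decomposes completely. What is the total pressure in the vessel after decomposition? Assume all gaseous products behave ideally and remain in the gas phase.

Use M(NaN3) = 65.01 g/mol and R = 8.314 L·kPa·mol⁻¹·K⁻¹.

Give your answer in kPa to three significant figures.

n(NaN3) = 33.7 / 65.01 = 0.5184 mol
n(gas produced) = (3/2) × 0.5184 = 0.7776 mol
P = nRT/V = 0.7776 × 8.314 × 813.15 / 1.91 = 2752 kPa

2750 kPa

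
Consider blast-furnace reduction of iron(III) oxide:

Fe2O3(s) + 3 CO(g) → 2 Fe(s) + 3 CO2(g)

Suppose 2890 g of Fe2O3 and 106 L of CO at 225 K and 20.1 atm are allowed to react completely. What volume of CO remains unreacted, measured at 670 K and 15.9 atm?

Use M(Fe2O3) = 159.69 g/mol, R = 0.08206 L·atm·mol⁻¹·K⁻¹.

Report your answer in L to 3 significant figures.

211 L

n(Fe2O3) = 2890 / 159.69 = 18.10 mol
n(CO) = PV/RT = (20.1 × 106) / (0.08206 × 225) = 115.4 mol
For 18.10 mol Fe2O3, stoichiometry requires (3/1) × 18.10 = 54.30 mol CO; 115.4 mol is available, so Fe2O3 is limiting.
n(CO) consumed = (3/1) × 18.10 = 54.30 mol; remaining = 115.4 − 54.30 = 61.10 mol
V(CO) = nRT/P = 61.10 × 0.08206 × 670 / 15.9 = 211.3 L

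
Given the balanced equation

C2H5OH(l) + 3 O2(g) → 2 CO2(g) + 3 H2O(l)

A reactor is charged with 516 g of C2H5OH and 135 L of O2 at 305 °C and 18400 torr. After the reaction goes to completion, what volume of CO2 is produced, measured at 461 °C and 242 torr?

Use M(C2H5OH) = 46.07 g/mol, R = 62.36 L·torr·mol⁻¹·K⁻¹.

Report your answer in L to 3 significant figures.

4240 L

n(C2H5OH) = 516 / 46.07 = 11.20 mol
n(O2) = PV/RT = (18400 × 135) / (62.36 × 578.15) = 68.90 mol
For 11.20 mol C2H5OH, stoichiometry requires (3/1) × 11.20 = 33.60 mol O2; 68.90 mol is available, so C2H5OH is limiting.
n(CO2) = (2/1) × 11.20 = 22.40 mol
V(CO2) = nRT/P = 22.40 × 62.36 × 734.15 / 242 = 4238 L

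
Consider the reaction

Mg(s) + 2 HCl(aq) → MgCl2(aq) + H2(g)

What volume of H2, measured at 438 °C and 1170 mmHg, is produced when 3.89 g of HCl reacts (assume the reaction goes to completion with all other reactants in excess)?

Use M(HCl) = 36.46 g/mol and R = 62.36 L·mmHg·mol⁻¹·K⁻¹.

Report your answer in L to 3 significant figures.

n(HCl) = 3.890 / 36.46 = 0.1067 mol
n(H2) = (1/2) × 0.1067 = 0.05335 mol
V = nRT/P = 0.05335 × 62.36 × 711.15 / 1170 = 2.022 L

2.02 L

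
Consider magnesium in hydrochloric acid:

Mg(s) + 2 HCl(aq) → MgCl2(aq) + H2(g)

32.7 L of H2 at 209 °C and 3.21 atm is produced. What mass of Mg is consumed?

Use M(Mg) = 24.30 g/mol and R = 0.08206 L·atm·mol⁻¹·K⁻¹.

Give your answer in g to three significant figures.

64.5 g

n(H2) = PV/RT = (3.21 × 32.7) / (0.08206 × 482.15) = 2.653 mol
n(Mg) = (1/1) × 2.653 = 2.653 mol
m(Mg) = 2.653 × 24.30 = 64.47 g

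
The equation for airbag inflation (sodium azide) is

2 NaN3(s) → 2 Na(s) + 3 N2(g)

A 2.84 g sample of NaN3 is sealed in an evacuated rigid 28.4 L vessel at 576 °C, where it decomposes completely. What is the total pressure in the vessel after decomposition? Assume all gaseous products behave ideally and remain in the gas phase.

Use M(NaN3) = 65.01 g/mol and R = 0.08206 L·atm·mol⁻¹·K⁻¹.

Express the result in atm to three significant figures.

n(NaN3) = 2.84 / 65.01 = 0.04369 mol
n(gas produced) = (3/2) × 0.04369 = 0.06553 mol
P = nRT/V = 0.06553 × 0.08206 × 849.15 / 28.4 = 0.1608 atm

0.161 atm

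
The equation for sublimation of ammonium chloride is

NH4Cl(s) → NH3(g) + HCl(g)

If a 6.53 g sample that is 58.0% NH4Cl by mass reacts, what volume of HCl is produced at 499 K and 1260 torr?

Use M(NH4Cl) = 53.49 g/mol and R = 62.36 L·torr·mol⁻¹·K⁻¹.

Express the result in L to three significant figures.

1.75 L

mass of NH4Cl = 6.53 × 58.0/100 = 3.787 g
n(NH4Cl) = 3.787 / 53.49 = 0.07080 mol
n(HCl) = (1/1) × 0.07080 = 0.07080 mol
V = nRT/P = 0.07080 × 62.36 × 499 / 1260 = 1.749 L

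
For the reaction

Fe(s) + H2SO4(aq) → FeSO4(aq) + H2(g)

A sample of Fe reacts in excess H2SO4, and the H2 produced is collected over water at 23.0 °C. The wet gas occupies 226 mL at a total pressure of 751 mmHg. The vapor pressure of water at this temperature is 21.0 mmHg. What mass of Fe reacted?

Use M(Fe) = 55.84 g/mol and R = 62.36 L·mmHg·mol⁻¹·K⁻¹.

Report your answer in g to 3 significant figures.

P(H2) = 751 − 21.0 = 730.0 mmHg
n(H2) = PV/RT = (730.0 × 0.2260) / (62.36 × 296.15) = 0.008933 mol
n(Fe) = (1/1) × 0.008933 = 0.008933 mol
m(Fe) = 0.008933 × 55.84 = 0.4988 g

0.499 g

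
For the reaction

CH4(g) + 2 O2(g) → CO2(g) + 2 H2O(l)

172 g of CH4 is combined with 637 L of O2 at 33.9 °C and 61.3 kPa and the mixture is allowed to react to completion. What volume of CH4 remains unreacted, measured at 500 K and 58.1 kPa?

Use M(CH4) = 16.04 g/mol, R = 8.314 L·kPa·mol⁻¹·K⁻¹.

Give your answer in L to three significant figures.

n(CH4) = 172 / 16.04 = 10.72 mol
n(O2) = PV/RT = (61.3 × 637) / (8.314 × 307.05) = 15.30 mol
For 10.72 mol CH4, stoichiometry requires (2/1) × 10.72 = 21.44 mol O2; 15.30 mol is available, so O2 is limiting.
n(CH4) consumed = (1/2) × 15.30 = 7.650 mol; remaining = 10.72 − 7.650 = 3.070 mol
V(CH4) = nRT/P = 3.070 × 8.314 × 500 / 58.1 = 219.7 L

220 L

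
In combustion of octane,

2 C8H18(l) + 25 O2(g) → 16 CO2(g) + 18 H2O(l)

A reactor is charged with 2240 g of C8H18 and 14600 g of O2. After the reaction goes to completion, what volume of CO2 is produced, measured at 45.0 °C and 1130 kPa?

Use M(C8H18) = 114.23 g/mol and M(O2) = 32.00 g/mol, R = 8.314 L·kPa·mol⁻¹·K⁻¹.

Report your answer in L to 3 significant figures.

n(C8H18) = 2240 / 114.23 = 19.61 mol
n(O2) = 14600 / 32.00 = 456.2 mol
For 19.61 mol C8H18, stoichiometry requires (25/2) × 19.61 = 245.1 mol O2; 456.2 mol is available, so C8H18 is limiting.
n(CO2) = (16/2) × 19.61 = 156.9 mol
V(CO2) = nRT/P = 156.9 × 8.314 × 318.15 / 1130 = 367.3 L

367 L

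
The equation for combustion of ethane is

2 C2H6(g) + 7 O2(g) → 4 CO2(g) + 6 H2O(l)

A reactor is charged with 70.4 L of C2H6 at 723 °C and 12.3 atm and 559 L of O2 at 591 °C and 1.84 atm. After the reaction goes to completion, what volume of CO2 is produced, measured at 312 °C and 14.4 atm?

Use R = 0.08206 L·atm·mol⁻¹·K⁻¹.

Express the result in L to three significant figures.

n(C2H6) = PV/RT = (12.3 × 70.4) / (0.08206 × 996.15) = 10.59 mol
n(O2) = PV/RT = (1.84 × 559) / (0.08206 × 864.15) = 14.50 mol
For 10.59 mol C2H6, stoichiometry requires (7/2) × 10.59 = 37.06 mol O2; 14.50 mol is available, so O2 is limiting.
n(CO2) = (4/7) × 14.50 = 8.286 mol
V(CO2) = nRT/P = 8.286 × 0.08206 × 585.15 / 14.4 = 27.63 L

27.6 L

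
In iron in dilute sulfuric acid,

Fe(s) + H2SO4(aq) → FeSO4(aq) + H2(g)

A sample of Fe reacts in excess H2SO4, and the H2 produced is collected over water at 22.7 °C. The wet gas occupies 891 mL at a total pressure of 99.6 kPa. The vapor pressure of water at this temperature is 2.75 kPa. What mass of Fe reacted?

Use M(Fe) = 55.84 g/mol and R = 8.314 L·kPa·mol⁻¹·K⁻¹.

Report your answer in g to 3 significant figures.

1.96 g

P(H2) = 99.6 − 2.75 = 96.85 kPa
n(H2) = PV/RT = (96.85 × 0.8910) / (8.314 × 295.85) = 0.03508 mol
n(Fe) = (1/1) × 0.03508 = 0.03508 mol
m(Fe) = 0.03508 × 55.84 = 1.959 g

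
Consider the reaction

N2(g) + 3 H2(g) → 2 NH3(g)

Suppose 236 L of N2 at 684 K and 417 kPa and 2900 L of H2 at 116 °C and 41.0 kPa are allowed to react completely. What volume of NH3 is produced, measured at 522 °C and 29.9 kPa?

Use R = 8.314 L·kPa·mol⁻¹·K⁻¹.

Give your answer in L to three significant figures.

5420 L

n(N2) = PV/RT = (417 × 236) / (8.314 × 684) = 17.31 mol
n(H2) = PV/RT = (41.0 × 2900) / (8.314 × 389.15) = 36.75 mol
For 17.31 mol N2, stoichiometry requires (3/1) × 17.31 = 51.93 mol H2; 36.75 mol is available, so H2 is limiting.
n(NH3) = (2/3) × 36.75 = 24.50 mol
V(NH3) = nRT/P = 24.50 × 8.314 × 795.15 / 29.9 = 5417 L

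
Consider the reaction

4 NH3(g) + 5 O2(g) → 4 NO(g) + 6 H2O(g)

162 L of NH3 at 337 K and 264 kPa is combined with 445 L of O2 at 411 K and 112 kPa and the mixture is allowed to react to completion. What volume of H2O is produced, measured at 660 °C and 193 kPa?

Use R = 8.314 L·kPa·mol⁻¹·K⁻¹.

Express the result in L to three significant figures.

704 L

n(NH3) = PV/RT = (264 × 162) / (8.314 × 337) = 15.26 mol
n(O2) = PV/RT = (112 × 445) / (8.314 × 411) = 14.59 mol
For 15.26 mol NH3, stoichiometry requires (5/4) × 15.26 = 19.07 mol O2; 14.59 mol is available, so O2 is limiting.
n(H2O) = (6/5) × 14.59 = 17.51 mol
V(H2O) = nRT/P = 17.51 × 8.314 × 933.15 / 193 = 703.9 L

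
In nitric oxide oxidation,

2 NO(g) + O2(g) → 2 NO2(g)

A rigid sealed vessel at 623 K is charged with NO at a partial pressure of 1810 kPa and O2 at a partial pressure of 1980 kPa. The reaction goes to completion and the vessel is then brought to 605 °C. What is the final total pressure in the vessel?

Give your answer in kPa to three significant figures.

4070 kPa

Because the vessel is rigid and T is held at 623 K, work the stoichiometry in partial pressures (P_i = n_iRT/V).
P(O2) required for 1810 kPa of NO = (1/2) × 1810 = 905.0 kPa; available 1980 kPa, so NO is limiting.
P(O2) remaining = 1980 − (1/2) × 1810 = 1075 kPa
P(gaseous products) = (2)/2 × 1810 = 1810 kPa
P_total at 623 K = 1075 + 1810 = 2885 kPa
Scaling to 605 °C: P = 2885 × 878.15/623 = 4067 kPa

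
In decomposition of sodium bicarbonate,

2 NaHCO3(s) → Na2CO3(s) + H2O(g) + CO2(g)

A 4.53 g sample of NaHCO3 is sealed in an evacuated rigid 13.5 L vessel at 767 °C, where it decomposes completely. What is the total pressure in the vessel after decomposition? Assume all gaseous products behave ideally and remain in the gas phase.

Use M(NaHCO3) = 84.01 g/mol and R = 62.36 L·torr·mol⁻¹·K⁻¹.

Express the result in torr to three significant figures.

n(NaHCO3) = 4.53 / 84.01 = 0.05392 mol
n(gas produced) = (2/2) × 0.05392 = 0.05392 mol
P = nRT/V = 0.05392 × 62.36 × 1040.15 / 13.5 = 259.1 torr

259 torr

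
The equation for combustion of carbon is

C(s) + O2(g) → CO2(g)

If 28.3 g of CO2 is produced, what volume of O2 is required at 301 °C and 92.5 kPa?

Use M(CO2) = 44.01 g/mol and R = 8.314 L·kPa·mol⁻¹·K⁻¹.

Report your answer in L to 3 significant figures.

n(CO2) = 28.30 / 44.01 = 0.6430 mol
n(O2) = (1/1) × 0.6430 = 0.6430 mol
V = nRT/P = 0.6430 × 8.314 × 574.15 / 92.5 = 33.18 L

33.2 L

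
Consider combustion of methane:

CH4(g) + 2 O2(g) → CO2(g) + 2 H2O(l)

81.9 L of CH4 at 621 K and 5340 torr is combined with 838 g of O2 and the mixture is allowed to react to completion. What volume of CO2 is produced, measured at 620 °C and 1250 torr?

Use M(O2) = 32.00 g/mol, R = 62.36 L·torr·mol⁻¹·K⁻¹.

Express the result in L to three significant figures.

503 L

n(CH4) = PV/RT = (5340 × 81.9) / (62.36 × 621) = 11.29 mol
n(O2) = 838 / 32.00 = 26.19 mol
For 11.29 mol CH4, stoichiometry requires (2/1) × 11.29 = 22.58 mol O2; 26.19 mol is available, so CH4 is limiting.
n(CO2) = (1/1) × 11.29 = 11.29 mol
V(CO2) = nRT/P = 11.29 × 62.36 × 893.15 / 1250 = 503.1 L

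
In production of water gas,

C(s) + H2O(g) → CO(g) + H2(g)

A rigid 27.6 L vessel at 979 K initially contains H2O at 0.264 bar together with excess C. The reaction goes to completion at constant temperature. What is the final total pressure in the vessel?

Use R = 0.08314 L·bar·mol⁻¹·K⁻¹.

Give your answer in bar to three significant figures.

0.528 bar

Since T and V are fixed, P_final/P_initial = n_final/n_initial = 2/1.
P_final = (2/1) × 0.264 = 0.5280 bar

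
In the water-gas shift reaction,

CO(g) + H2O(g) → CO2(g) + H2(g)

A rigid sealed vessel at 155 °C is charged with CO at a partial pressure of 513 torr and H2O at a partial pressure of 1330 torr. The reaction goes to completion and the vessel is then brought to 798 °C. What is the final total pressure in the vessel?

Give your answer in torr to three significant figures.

4610 torr

At constant V, partial pressures at 155 °C are proportional to moles, so apply stoichiometry directly to pressures.
P(H2O) required for 513 torr of CO = (1/1) × 513 = 513.0 torr; available 1330 torr, so CO is limiting.
P(H2O) remaining = 1330 − (1/1) × 513 = 817.0 torr
P(gaseous products) = (1+1)/1 × 513 = 1026 torr
P_total at 155 °C = 817.0 + 1026 = 1843 torr
Scaling to 798 °C: P = 1843 × 1071.15/428.15 = 4611 torr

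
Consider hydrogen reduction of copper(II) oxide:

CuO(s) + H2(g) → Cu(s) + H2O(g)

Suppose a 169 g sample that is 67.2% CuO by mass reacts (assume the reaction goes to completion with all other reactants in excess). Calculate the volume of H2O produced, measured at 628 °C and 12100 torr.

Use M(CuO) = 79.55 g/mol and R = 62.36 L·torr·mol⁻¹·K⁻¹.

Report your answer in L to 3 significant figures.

6.63 L

mass of CuO = 169 × 67.2/100 = 113.6 g
n(CuO) = 113.6 / 79.55 = 1.428 mol
n(H2O) = (1/1) × 1.428 = 1.428 mol
V = nRT/P = 1.428 × 62.36 × 901.15 / 12100 = 6.632 L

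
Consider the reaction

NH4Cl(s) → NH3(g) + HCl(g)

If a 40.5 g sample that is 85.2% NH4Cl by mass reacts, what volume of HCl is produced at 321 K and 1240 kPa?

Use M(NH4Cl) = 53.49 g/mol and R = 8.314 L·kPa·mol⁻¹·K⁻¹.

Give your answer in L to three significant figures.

1.39 L

mass of NH4Cl = 40.5 × 85.2/100 = 34.51 g
n(NH4Cl) = 34.51 / 53.49 = 0.6452 mol
n(HCl) = (1/1) × 0.6452 = 0.6452 mol
V = nRT/P = 0.6452 × 8.314 × 321 / 1240 = 1.389 L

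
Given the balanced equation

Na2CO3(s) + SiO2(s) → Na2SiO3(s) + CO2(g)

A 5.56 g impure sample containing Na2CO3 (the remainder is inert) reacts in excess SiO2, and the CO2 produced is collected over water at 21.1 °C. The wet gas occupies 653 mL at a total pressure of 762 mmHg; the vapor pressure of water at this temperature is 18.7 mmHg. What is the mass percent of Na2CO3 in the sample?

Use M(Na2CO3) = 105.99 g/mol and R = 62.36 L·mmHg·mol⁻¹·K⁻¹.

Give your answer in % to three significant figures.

50.4 %

P(CO2) = 762 − 18.7 = 743.3 mmHg
n(CO2) = PV/RT = (743.3 × 0.6530) / (62.36 × 294.25) = 0.02645 mol
n(Na2CO3) = (1/1) × 0.02645 = 0.02645 mol
m(Na2CO3) = 0.02645 × 105.99 = 2.803 g
%Na2CO3 = 2.803 / 5.56 × 100 = 50.41%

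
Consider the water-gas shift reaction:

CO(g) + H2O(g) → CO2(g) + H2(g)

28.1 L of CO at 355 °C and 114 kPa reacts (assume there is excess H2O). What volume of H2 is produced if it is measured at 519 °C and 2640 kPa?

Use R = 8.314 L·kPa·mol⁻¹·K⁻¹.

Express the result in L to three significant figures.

n(CO) = PV/RT = (114 × 28.1) / (8.314 × 628.15) = 0.6134 mol
n(H2) = (1/1) × 0.6134 = 0.6134 mol
V = nRT/P = 0.6134 × 8.314 × 792.15 / 2640 = 1.530 L

1.53 L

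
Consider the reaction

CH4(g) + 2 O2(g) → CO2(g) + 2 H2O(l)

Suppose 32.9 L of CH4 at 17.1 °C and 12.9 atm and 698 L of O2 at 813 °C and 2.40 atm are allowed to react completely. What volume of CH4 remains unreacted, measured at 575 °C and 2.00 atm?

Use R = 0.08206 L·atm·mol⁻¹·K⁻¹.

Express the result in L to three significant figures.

n(CH4) = PV/RT = (12.9 × 32.9) / (0.08206 × 290.25) = 17.82 mol
n(O2) = PV/RT = (2.40 × 698) / (0.08206 × 1086.15) = 18.80 mol
For 17.82 mol CH4, stoichiometry requires (2/1) × 17.82 = 35.64 mol O2; 18.80 mol is available, so O2 is limiting.
n(CH4) consumed = (1/2) × 18.80 = 9.400 mol; remaining = 17.82 − 9.400 = 8.420 mol
V(CH4) = nRT/P = 8.420 × 0.08206 × 848.15 / 2.00 = 293.0 L

293 L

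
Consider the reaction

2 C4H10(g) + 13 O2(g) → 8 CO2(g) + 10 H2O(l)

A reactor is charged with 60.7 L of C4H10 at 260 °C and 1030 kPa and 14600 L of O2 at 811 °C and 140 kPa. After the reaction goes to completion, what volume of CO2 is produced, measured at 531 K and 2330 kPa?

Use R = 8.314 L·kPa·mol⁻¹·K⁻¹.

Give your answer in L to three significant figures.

107 L

n(C4H10) = PV/RT = (1030 × 60.7) / (8.314 × 533.15) = 14.10 mol
n(O2) = PV/RT = (140 × 14600) / (8.314 × 1084.15) = 226.8 mol
For 14.10 mol C4H10, stoichiometry requires (13/2) × 14.10 = 91.65 mol O2; 226.8 mol is available, so C4H10 is limiting.
n(CO2) = (8/2) × 14.10 = 56.40 mol
V(CO2) = nRT/P = 56.40 × 8.314 × 531 / 2330 = 106.9 L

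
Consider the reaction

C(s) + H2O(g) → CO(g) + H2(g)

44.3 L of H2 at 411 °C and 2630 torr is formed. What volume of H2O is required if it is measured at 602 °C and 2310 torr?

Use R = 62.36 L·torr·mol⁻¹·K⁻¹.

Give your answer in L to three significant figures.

64.5 L

n(H2) = PV/RT = (2630 × 44.3) / (62.36 × 684.15) = 2.731 mol
n(H2O) = (1/1) × 2.731 = 2.731 mol
V = nRT/P = 2.731 × 62.36 × 875.15 / 2310 = 64.52 L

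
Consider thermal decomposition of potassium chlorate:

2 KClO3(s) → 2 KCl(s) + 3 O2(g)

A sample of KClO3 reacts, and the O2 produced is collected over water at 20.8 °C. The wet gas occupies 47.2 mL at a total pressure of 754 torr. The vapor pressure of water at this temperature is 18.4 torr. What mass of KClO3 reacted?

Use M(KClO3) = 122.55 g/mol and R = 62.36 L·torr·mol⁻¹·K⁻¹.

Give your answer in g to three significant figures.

0.155 g

P(O2) = 754 − 18.4 = 735.6 torr
n(O2) = PV/RT = (735.6 × 0.04720) / (62.36 × 293.95) = 0.001894 mol
n(KClO3) = (2/3) × 0.001894 = 0.001263 mol
m(KClO3) = 0.001263 × 122.55 = 0.1548 g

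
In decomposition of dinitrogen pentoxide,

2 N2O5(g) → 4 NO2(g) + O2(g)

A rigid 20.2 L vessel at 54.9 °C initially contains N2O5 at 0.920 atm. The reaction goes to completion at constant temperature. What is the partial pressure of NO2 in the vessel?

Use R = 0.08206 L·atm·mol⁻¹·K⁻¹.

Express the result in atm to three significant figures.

n(N2O5)₀ = PV/RT = (0.920 × 20.2) / (0.08206 × 328.05) = 0.6903 mol
n(NO2) = (4/2) × 0.6903 = 1.381 mol
P(NO2) = nRT/V = 1.381 × 0.08206 × 328.05 / 20.2 = 1.840 atm

1.84 atm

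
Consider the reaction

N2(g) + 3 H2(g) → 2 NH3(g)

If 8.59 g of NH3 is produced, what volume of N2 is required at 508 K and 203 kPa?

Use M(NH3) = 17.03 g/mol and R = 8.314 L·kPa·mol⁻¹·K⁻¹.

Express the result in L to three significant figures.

5.25 L

n(NH3) = 8.590 / 17.03 = 0.5044 mol
n(N2) = (1/2) × 0.5044 = 0.2522 mol
V = nRT/P = 0.2522 × 8.314 × 508 / 203 = 5.247 L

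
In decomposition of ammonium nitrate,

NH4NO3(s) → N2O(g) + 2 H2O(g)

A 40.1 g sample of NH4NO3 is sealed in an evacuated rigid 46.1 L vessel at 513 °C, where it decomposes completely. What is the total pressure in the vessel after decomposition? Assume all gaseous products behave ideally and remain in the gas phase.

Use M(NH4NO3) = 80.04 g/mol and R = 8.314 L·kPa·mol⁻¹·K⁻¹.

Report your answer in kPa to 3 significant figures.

213 kPa

n(NH4NO3) = 40.1 / 80.04 = 0.5010 mol
n(gas produced) = (3/1) × 0.5010 = 1.503 mol
P = nRT/V = 1.503 × 8.314 × 786.15 / 46.1 = 213.1 kPa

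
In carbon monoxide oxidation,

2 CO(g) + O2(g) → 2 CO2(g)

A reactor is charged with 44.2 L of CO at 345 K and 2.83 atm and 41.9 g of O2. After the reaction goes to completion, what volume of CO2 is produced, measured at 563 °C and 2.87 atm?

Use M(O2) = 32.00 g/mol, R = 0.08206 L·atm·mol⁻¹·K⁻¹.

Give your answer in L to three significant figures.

62.6 L

n(CO) = PV/RT = (2.83 × 44.2) / (0.08206 × 345) = 4.418 mol
n(O2) = 41.9 / 32.00 = 1.309 mol
For 4.418 mol CO, stoichiometry requires (1/2) × 4.418 = 2.209 mol O2; 1.309 mol is available, so O2 is limiting.
n(CO2) = (2/1) × 1.309 = 2.618 mol
V(CO2) = nRT/P = 2.618 × 0.08206 × 836.15 / 2.87 = 62.59 L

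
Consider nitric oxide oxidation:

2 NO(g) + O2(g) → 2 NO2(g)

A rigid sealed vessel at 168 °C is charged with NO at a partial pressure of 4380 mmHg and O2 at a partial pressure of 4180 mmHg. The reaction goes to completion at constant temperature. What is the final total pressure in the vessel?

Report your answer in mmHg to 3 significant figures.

6370 mmHg

With V and T fixed, P_i ∝ n_i, so the mole ratios apply directly to partial pressures at 168 °C.
P(O2) required for 4380 mmHg of NO = (1/2) × 4380 = 2190 mmHg; available 4180 mmHg, so NO is limiting.
P(O2) remaining = 4180 − (1/2) × 4380 = 1990 mmHg
P(gaseous products) = (2)/2 × 4380 = 4380 mmHg
P_total at 168 °C = 1990 + 4380 = 6370 mmHg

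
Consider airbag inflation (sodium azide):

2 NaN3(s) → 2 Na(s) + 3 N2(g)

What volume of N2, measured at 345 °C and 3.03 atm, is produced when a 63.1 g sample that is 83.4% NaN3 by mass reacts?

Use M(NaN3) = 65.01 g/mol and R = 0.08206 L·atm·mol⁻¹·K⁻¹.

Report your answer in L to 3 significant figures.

mass of NaN3 = 63.1 × 83.4/100 = 52.63 g
n(NaN3) = 52.63 / 65.01 = 0.8096 mol
n(N2) = (3/2) × 0.8096 = 1.214 mol
V = nRT/P = 1.214 × 0.08206 × 618.15 / 3.03 = 20.32 L

20.3 L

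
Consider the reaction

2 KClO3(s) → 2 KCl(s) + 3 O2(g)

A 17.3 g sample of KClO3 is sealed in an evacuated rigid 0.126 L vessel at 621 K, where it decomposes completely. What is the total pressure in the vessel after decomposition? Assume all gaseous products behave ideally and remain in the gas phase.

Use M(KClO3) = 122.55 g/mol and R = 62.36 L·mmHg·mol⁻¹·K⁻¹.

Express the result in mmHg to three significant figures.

n(KClO3) = 17.3 / 122.55 = 0.1412 mol
n(gas produced) = (3/2) × 0.1412 = 0.2118 mol
P = nRT/V = 0.2118 × 62.36 × 621 / 0.126 = 65100 mmHg

65100 mmHg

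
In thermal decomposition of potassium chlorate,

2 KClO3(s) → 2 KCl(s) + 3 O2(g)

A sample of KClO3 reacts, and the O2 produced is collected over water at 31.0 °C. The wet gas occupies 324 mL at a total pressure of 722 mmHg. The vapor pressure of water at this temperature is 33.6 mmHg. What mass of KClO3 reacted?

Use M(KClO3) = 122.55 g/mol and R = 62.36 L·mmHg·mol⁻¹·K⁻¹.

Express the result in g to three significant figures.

0.961 g

P(O2) = 722 − 33.6 = 688.4 mmHg
n(O2) = PV/RT = (688.4 × 0.3240) / (62.36 × 304.15) = 0.01176 mol
n(KClO3) = (2/3) × 0.01176 = 0.007840 mol
m(KClO3) = 0.007840 × 122.55 = 0.9608 g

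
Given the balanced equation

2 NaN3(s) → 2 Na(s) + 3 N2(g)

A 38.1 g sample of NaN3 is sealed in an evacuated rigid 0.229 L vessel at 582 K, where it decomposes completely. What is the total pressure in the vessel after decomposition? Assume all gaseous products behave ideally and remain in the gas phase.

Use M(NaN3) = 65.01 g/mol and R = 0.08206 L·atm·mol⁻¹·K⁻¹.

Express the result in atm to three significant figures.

n(NaN3) = 38.1 / 65.01 = 0.5861 mol
n(gas produced) = (3/2) × 0.5861 = 0.8791 mol
P = nRT/V = 0.8791 × 0.08206 × 582 / 0.229 = 183.3 atm

183 atm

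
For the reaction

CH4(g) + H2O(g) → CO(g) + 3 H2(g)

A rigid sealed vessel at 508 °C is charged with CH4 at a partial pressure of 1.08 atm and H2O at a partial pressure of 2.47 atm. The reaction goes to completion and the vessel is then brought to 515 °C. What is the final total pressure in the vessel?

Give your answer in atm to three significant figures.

With V and T fixed, P_i ∝ n_i, so the mole ratios apply directly to partial pressures at 508 °C.
P(H2O) required for 1.08 atm of CH4 = (1/1) × 1.08 = 1.080 atm; available 2.47 atm, so CH4 is limiting.
P(H2O) remaining = 2.47 − (1/1) × 1.08 = 1.390 atm
P(gaseous products) = (1+3)/1 × 1.08 = 4.320 atm
P_total at 508 °C = 1.390 + 4.320 = 5.710 atm
Scaling to 515 °C: P = 5.710 × 788.15/781.15 = 5.761 atm

5.76 atm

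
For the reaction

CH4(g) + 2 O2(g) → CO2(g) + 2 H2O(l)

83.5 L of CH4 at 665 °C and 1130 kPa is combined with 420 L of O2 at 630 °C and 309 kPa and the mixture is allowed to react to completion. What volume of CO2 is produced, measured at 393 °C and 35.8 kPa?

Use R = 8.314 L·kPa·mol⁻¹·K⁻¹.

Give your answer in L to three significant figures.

1340 L

n(CH4) = PV/RT = (1130 × 83.5) / (8.314 × 938.15) = 12.10 mol
n(O2) = PV/RT = (309 × 420) / (8.314 × 903.15) = 17.28 mol
For 12.10 mol CH4, stoichiometry requires (2/1) × 12.10 = 24.20 mol O2; 17.28 mol is available, so O2 is limiting.
n(CO2) = (1/2) × 17.28 = 8.640 mol
V(CO2) = nRT/P = 8.640 × 8.314 × 666.15 / 35.8 = 1337 L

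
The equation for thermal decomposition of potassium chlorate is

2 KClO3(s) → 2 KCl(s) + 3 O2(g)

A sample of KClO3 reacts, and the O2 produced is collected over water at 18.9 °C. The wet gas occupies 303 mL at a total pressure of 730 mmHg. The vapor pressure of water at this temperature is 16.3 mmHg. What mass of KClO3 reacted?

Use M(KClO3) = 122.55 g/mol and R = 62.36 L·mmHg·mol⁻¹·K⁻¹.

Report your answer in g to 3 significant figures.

0.970 g

P(O2) = 730 − 16.3 = 713.7 mmHg
n(O2) = PV/RT = (713.7 × 0.3030) / (62.36 × 292.05) = 0.01187 mol
n(KClO3) = (2/3) × 0.01187 = 0.007913 mol
m(KClO3) = 0.007913 × 122.55 = 0.9697 g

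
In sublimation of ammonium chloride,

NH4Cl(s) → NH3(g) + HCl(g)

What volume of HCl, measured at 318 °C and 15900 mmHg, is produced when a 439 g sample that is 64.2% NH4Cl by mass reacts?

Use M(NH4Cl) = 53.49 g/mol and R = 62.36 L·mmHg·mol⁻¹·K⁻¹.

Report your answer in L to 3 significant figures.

mass of NH4Cl = 439 × 64.2/100 = 281.8 g
n(NH4Cl) = 281.8 / 53.49 = 5.268 mol
n(HCl) = (1/1) × 5.268 = 5.268 mol
V = nRT/P = 5.268 × 62.36 × 591.15 / 15900 = 12.21 L

12.2 L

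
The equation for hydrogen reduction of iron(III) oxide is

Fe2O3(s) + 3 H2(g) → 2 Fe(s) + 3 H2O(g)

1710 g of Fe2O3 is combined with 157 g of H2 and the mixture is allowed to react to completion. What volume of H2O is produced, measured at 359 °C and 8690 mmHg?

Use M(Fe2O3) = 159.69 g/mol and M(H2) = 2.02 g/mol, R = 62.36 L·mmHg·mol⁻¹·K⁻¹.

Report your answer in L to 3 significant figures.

n(Fe2O3) = 1710 / 159.69 = 10.71 mol
n(H2) = 157 / 2.02 = 77.72 mol
For 10.71 mol Fe2O3, stoichiometry requires (3/1) × 10.71 = 32.13 mol H2; 77.72 mol is available, so Fe2O3 is limiting.
n(H2O) = (3/1) × 10.71 = 32.13 mol
V(H2O) = nRT/P = 32.13 × 62.36 × 632.15 / 8690 = 145.8 L

146 L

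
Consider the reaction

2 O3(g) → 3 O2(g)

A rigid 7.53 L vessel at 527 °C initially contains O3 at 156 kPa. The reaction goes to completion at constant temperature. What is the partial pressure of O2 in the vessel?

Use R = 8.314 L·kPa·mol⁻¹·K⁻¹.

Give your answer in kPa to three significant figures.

234 kPa

n(O3)₀ = PV/RT = (156 × 7.53) / (8.314 × 800.15) = 0.1766 mol
n(O2) = (3/2) × 0.1766 = 0.2649 mol
P(O2) = nRT/V = 0.2649 × 8.314 × 800.15 / 7.53 = 234.0 kPa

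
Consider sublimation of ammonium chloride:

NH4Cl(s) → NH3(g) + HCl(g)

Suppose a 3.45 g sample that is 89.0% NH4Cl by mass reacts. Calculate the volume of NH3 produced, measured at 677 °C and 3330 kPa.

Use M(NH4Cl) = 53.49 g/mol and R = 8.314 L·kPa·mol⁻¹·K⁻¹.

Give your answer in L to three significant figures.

0.136 L

mass of NH4Cl = 3.45 × 89.0/100 = 3.071 g
n(NH4Cl) = 3.071 / 53.49 = 0.05741 mol
n(NH3) = (1/1) × 0.05741 = 0.05741 mol
V = nRT/P = 0.05741 × 8.314 × 950.15 / 3330 = 0.1362 L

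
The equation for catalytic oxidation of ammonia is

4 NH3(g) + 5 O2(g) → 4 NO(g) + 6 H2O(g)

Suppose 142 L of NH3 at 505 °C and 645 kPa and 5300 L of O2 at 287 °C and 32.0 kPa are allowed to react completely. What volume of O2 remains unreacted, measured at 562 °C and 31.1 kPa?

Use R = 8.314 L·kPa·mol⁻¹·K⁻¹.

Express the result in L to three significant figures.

n(NH3) = PV/RT = (645 × 142) / (8.314 × 778.15) = 14.16 mol
n(O2) = PV/RT = (32.0 × 5300) / (8.314 × 560.15) = 36.42 mol
For 14.16 mol NH3, stoichiometry requires (5/4) × 14.16 = 17.70 mol O2; 36.42 mol is available, so NH3 is limiting.
n(O2) consumed = (5/4) × 14.16 = 17.70 mol; remaining = 36.42 − 17.70 = 18.72 mol
V(O2) = nRT/P = 18.72 × 8.314 × 835.15 / 31.1 = 4179 L

4180 L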